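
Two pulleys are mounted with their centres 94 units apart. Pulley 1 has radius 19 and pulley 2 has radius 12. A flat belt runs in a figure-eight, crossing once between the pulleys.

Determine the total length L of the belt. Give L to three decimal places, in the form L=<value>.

L=295.709

crossed belt: β = asin((r1+r2)/C) = asin(31/94) = 19.2559°
wrap1 = wrap2 = π + 2β = 218.5117°
tangent length = C·cosβ = 88.7412
L = (r1+r2)·wrap + 2·C·cosβ = 31·3.8137 + 2·88.7412 = 295.7086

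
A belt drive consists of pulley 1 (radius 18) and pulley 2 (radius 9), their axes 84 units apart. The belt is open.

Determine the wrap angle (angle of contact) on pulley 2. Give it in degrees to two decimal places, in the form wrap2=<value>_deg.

wrap2=167.70_deg

open belt: β = asin((r2−r1)/C) = asin(-9/84) = -6.1506°
wrap1 = π − 2β = 192.3013°
wrap2 = π + 2β = 167.6987°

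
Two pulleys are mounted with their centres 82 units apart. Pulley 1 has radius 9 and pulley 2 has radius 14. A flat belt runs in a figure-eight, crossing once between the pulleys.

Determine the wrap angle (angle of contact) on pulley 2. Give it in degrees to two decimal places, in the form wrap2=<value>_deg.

crossed belt: β = asin((r1+r2)/C) = asin(23/82) = 16.2893°
wrap1 = wrap2 = π + 2β = 212.5786°

wrap2=212.58_deg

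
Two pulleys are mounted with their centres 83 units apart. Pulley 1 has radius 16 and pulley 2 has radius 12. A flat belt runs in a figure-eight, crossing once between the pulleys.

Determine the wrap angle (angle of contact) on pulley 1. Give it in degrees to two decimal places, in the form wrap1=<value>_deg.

wrap1=219.43_deg

crossed belt: β = asin((r1+r2)/C) = asin(28/83) = 19.7155°
wrap1 = wrap2 = π + 2β = 219.4309°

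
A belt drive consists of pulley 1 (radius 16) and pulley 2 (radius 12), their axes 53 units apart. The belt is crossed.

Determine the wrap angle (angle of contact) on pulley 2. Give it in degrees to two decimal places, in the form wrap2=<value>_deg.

wrap2=243.78_deg

crossed belt: β = asin((r1+r2)/C) = asin(28/53) = 31.8908°
wrap1 = wrap2 = π + 2β = 243.7816°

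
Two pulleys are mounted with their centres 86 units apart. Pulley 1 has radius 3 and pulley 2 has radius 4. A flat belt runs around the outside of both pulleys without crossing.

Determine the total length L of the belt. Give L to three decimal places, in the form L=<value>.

open belt: β = asin((r2−r1)/C) = asin(1/86) = 0.6662°
wrap1 = π − 2β = 178.6675°
wrap2 = π + 2β = 181.3325°
tangent length = C·cosβ = 85.9942
L = r1·wrap1 + r2·wrap2 + 2·C·cosβ = 3·3.1183 + 4·3.1648 + 2·85.9942 = 194.0028

L=194.003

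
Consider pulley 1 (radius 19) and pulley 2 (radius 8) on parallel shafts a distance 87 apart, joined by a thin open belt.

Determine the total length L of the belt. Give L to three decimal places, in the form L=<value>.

L=260.216

open belt: β = asin((r2−r1)/C) = asin(-11/87) = -7.2637°
wrap1 = π − 2β = 194.5275°
wrap2 = π + 2β = 165.4725°
tangent length = C·cosβ = 86.3018
L = r1·wrap1 + r2·wrap2 + 2·C·cosβ = 19·3.3951 + 8·2.8880 + 2·86.3018 = 260.2157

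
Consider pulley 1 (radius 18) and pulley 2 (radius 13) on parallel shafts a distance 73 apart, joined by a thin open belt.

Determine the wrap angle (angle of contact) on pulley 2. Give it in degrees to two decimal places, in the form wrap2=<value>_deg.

wrap2=172.15_deg

open belt: β = asin((r2−r1)/C) = asin(-5/73) = -3.9274°
wrap1 = π − 2β = 187.8549°
wrap2 = π + 2β = 172.1451°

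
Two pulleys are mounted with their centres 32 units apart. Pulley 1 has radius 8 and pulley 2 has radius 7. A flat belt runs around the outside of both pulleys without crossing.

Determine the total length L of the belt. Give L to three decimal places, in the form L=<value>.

L=111.155

open belt: β = asin((r2−r1)/C) = asin(-1/32) = -1.7908°
wrap1 = π − 2β = 183.5816°
wrap2 = π + 2β = 176.4184°
tangent length = C·cosβ = 31.9844
L = r1·wrap1 + r2·wrap2 + 2·C·cosβ = 8·3.2041 + 7·3.0791 + 2·31.9844 = 111.1551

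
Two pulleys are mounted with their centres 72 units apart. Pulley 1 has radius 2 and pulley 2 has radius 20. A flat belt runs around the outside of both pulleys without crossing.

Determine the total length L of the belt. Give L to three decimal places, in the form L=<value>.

open belt: β = asin((r2−r1)/C) = asin(18/72) = 14.4775°
wrap1 = π − 2β = 151.0450°
wrap2 = π + 2β = 208.9550°
tangent length = C·cosβ = 69.7137
L = r1·wrap1 + r2·wrap2 + 2·C·cosβ = 2·2.6362 + 20·3.6470 + 2·69.7137 = 217.6389

L=217.639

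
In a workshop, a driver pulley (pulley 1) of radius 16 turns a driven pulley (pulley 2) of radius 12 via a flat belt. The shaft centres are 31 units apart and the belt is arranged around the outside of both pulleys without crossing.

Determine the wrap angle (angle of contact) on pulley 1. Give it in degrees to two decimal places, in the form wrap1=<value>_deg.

wrap1=194.83_deg

open belt: β = asin((r2−r1)/C) = asin(-4/31) = -7.4137°
wrap1 = π − 2β = 194.8273°
wrap2 = π + 2β = 165.1727°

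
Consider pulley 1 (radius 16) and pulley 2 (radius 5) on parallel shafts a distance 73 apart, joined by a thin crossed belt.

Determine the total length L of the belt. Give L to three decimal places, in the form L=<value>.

L=218.057

crossed belt: β = asin((r1+r2)/C) = asin(21/73) = 16.7186°
wrap1 = wrap2 = π + 2β = 213.4372°
tangent length = C·cosβ = 69.9142
L = (r1+r2)·wrap + 2·C·cosβ = 21·3.7252 + 2·69.9142 = 218.0573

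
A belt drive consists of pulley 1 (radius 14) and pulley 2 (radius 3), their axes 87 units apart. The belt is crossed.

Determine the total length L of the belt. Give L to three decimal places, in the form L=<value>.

crossed belt: β = asin((r1+r2)/C) = asin(17/87) = 11.2682°
wrap1 = wrap2 = π + 2β = 202.5365°
tangent length = C·cosβ = 85.3229
L = (r1+r2)·wrap + 2·C·cosβ = 17·3.5349 + 2·85.3229 = 230.7396

L=230.740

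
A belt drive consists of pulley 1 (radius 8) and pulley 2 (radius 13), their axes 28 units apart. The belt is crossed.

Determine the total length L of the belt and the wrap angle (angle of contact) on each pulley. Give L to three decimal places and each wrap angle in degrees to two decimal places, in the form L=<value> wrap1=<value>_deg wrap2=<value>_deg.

crossed belt: β = asin((r1+r2)/C) = asin(21/28) = 48.5904°
wrap1 = wrap2 = π + 2β = 277.1808°
tangent length = C·cosβ = 18.5203
L = (r1+r2)·wrap + 2·C·cosβ = 21·4.8377 + 2·18.5203 = 138.6326

L=138.633 wrap1=277.18_deg wrap2=277.18_deg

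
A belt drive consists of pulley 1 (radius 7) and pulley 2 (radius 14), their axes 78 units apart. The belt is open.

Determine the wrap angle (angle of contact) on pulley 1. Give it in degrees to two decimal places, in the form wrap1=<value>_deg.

wrap1=169.70_deg

open belt: β = asin((r2−r1)/C) = asin(7/78) = 5.1489°
wrap1 = π − 2β = 169.7023°
wrap2 = π + 2β = 190.2977°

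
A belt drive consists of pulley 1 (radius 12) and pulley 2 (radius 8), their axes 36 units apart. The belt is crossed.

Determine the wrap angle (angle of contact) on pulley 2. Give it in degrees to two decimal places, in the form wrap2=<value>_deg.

crossed belt: β = asin((r1+r2)/C) = asin(20/36) = 33.7490°
wrap1 = wrap2 = π + 2β = 247.4980°

wrap2=247.50_deg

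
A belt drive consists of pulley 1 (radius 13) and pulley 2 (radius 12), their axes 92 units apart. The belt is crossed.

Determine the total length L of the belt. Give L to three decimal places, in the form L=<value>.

L=269.376

crossed belt: β = asin((r1+r2)/C) = asin(25/92) = 15.7678°
wrap1 = wrap2 = π + 2β = 211.5356°
tangent length = C·cosβ = 88.5381
L = (r1+r2)·wrap + 2·C·cosβ = 25·3.6920 + 2·88.5381 = 269.3761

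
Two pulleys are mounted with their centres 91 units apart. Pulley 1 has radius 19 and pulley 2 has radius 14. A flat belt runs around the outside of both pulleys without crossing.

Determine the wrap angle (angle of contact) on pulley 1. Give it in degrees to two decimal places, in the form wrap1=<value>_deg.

wrap1=186.30_deg

open belt: β = asin((r2−r1)/C) = asin(-5/91) = -3.1497°
wrap1 = π − 2β = 186.2994°
wrap2 = π + 2β = 173.7006°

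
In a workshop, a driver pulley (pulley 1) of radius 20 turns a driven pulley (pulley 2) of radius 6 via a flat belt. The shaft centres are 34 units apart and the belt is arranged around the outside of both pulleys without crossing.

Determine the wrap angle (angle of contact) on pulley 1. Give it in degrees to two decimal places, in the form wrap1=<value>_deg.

wrap1=228.63_deg

open belt: β = asin((r2−r1)/C) = asin(-14/34) = -24.3157°
wrap1 = π − 2β = 228.6315°
wrap2 = π + 2β = 131.3685°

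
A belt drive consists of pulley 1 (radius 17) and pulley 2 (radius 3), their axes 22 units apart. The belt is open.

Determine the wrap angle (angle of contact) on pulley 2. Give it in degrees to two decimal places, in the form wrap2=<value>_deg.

open belt: β = asin((r2−r1)/C) = asin(-14/22) = -39.5212°
wrap1 = π − 2β = 259.0424°
wrap2 = π + 2β = 100.9576°

wrap2=100.96_deg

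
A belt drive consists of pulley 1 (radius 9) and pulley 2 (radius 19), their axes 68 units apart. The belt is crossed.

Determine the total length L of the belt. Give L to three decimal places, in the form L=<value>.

L=235.666

crossed belt: β = asin((r1+r2)/C) = asin(28/68) = 24.3157°
wrap1 = wrap2 = π + 2β = 228.6315°
tangent length = C·cosβ = 61.9677
L = (r1+r2)·wrap + 2·C·cosβ = 28·3.9904 + 2·61.9677 = 235.6659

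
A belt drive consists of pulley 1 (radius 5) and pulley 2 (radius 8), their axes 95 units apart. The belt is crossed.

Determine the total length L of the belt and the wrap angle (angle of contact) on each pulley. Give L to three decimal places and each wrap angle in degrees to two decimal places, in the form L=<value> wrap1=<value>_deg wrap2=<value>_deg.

L=232.622 wrap1=195.73_deg wrap2=195.73_deg

crossed belt: β = asin((r1+r2)/C) = asin(13/95) = 7.8652°
wrap1 = wrap2 = π + 2β = 195.7303°
tangent length = C·cosβ = 94.1063
L = (r1+r2)·wrap + 2·C·cosβ = 13·3.4161 + 2·94.1063 = 232.6224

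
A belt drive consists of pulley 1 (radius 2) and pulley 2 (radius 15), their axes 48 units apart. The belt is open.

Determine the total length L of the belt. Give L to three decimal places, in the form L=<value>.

L=152.950

open belt: β = asin((r2−r1)/C) = asin(13/48) = 15.7139°
wrap1 = π − 2β = 148.5723°
wrap2 = π + 2β = 211.4277°
tangent length = C·cosβ = 46.2061
L = r1·wrap1 + r2·wrap2 + 2·C·cosβ = 2·2.5931 + 15·3.6901 + 2·46.2061 = 152.9499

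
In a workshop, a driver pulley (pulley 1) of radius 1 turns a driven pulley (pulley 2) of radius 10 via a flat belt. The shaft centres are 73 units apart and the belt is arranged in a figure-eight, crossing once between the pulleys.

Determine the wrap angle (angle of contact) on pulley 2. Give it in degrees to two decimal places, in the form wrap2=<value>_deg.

crossed belt: β = asin((r1+r2)/C) = asin(11/73) = 8.6666°
wrap1 = wrap2 = π + 2β = 197.3332°

wrap2=197.33_deg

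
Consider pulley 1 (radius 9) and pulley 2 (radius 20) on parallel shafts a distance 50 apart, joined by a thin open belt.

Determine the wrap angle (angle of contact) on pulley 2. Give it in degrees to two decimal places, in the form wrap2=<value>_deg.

wrap2=205.42_deg

open belt: β = asin((r2−r1)/C) = asin(11/50) = 12.7090°
wrap1 = π − 2β = 154.5819°
wrap2 = π + 2β = 205.4181°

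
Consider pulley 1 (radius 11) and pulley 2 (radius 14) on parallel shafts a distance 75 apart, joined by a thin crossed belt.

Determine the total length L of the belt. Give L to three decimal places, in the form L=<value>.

crossed belt: β = asin((r1+r2)/C) = asin(25/75) = 19.4712°
wrap1 = wrap2 = π + 2β = 218.9424°
tangent length = C·cosβ = 70.7107
L = (r1+r2)·wrap + 2·C·cosβ = 25·3.8213 + 2·70.7107 = 236.9530

L=236.953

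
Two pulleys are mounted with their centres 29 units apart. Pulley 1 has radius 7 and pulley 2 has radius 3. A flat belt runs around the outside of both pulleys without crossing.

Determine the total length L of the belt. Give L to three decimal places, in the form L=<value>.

L=89.969

open belt: β = asin((r2−r1)/C) = asin(-4/29) = -7.9281°
wrap1 = π − 2β = 195.8563°
wrap2 = π + 2β = 164.1437°
tangent length = C·cosβ = 28.7228
L = r1·wrap1 + r2·wrap2 + 2·C·cosβ = 7·3.4183 + 3·2.8648 + 2·28.7228 = 89.9685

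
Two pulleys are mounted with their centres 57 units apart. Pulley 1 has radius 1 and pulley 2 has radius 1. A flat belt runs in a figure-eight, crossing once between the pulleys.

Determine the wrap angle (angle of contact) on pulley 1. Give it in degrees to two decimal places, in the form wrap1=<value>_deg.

crossed belt: β = asin((r1+r2)/C) = asin(2/57) = 2.0108°
wrap1 = wrap2 = π + 2β = 184.0216°

wrap1=184.02_deg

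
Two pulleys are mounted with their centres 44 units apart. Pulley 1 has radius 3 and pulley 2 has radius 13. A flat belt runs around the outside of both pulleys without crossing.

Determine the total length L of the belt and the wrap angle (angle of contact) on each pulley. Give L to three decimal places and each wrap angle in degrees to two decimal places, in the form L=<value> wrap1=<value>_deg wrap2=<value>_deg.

open belt: β = asin((r2−r1)/C) = asin(10/44) = 13.1366°
wrap1 = π − 2β = 153.7269°
wrap2 = π + 2β = 206.2731°
tangent length = C·cosβ = 42.8486
L = r1·wrap1 + r2·wrap2 + 2·C·cosβ = 3·2.6830 + 13·3.6001 + 2·42.8486 = 140.5481

L=140.548 wrap1=153.73_deg wrap2=206.27_deg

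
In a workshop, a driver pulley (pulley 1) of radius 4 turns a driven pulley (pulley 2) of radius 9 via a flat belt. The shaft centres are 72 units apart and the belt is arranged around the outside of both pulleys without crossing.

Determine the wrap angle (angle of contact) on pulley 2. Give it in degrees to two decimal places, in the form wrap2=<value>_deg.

wrap2=187.96_deg

open belt: β = asin((r2−r1)/C) = asin(5/72) = 3.9821°
wrap1 = π − 2β = 172.0358°
wrap2 = π + 2β = 187.9642°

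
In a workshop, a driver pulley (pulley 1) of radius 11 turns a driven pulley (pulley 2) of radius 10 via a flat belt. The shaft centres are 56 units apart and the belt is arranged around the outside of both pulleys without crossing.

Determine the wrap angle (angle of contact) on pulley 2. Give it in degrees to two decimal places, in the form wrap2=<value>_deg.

wrap2=177.95_deg

open belt: β = asin((r2−r1)/C) = asin(-1/56) = -1.0232°
wrap1 = π − 2β = 182.0464°
wrap2 = π + 2β = 177.9536°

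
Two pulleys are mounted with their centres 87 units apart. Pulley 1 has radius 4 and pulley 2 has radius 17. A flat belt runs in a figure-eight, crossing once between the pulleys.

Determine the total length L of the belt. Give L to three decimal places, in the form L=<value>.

L=245.067

crossed belt: β = asin((r1+r2)/C) = asin(21/87) = 13.9680°
wrap1 = wrap2 = π + 2β = 207.9359°
tangent length = C·cosβ = 84.4275
L = (r1+r2)·wrap + 2·C·cosβ = 21·3.6292 + 2·84.4275 = 245.0675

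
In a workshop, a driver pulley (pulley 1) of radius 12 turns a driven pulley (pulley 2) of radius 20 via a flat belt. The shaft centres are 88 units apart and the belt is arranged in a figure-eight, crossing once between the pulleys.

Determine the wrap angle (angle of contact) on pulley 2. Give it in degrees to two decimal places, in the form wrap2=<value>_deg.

crossed belt: β = asin((r1+r2)/C) = asin(32/88) = 21.3237°
wrap1 = wrap2 = π + 2β = 222.6474°

wrap2=222.65_deg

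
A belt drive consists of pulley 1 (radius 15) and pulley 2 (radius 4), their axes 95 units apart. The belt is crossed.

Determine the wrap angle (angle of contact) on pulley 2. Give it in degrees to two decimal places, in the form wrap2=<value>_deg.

wrap2=203.07_deg

crossed belt: β = asin((r1+r2)/C) = asin(19/95) = 11.5370°
wrap1 = wrap2 = π + 2β = 203.0739°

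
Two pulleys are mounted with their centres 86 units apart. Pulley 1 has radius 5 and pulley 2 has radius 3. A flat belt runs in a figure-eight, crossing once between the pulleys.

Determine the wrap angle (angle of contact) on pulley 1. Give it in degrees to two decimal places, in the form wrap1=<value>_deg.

crossed belt: β = asin((r1+r2)/C) = asin(8/86) = 5.3376°
wrap1 = wrap2 = π + 2β = 190.6751°

wrap1=190.68_deg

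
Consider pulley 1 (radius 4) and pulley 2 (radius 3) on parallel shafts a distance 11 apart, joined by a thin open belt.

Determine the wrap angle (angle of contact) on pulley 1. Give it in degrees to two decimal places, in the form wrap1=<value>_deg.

wrap1=190.43_deg

open belt: β = asin((r2−r1)/C) = asin(-1/11) = -5.2159°
wrap1 = π − 2β = 190.4318°
wrap2 = π + 2β = 169.5682°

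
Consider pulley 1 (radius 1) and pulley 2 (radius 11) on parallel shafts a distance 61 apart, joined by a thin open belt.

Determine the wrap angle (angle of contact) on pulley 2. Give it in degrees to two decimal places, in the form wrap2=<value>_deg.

wrap2=198.87_deg

open belt: β = asin((r2−r1)/C) = asin(10/61) = 9.4353°
wrap1 = π − 2β = 161.1293°
wrap2 = π + 2β = 198.8707°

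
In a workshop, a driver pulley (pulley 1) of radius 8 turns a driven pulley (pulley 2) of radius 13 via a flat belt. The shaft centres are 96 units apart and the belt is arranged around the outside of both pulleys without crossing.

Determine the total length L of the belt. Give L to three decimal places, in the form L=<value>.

L=258.234

open belt: β = asin((r2−r1)/C) = asin(5/96) = 2.9855°
wrap1 = π − 2β = 174.0290°
wrap2 = π + 2β = 185.9710°
tangent length = C·cosβ = 95.8697
L = r1·wrap1 + r2·wrap2 + 2·C·cosβ = 8·3.0374 + 13·3.2458 + 2·95.8697 = 258.2339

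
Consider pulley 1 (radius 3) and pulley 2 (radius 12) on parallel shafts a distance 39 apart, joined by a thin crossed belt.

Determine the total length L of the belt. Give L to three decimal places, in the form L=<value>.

L=130.968

crossed belt: β = asin((r1+r2)/C) = asin(15/39) = 22.6199°
wrap1 = wrap2 = π + 2β = 225.2397°
tangent length = C·cosβ = 36.0000
L = (r1+r2)·wrap + 2·C·cosβ = 15·3.9312 + 2·36.0000 = 130.9676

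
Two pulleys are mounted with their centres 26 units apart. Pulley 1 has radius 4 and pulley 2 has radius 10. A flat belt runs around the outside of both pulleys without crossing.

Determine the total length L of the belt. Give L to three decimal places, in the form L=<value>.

L=97.373

open belt: β = asin((r2−r1)/C) = asin(6/26) = 13.3424°
wrap1 = π − 2β = 153.3153°
wrap2 = π + 2β = 206.6847°
tangent length = C·cosβ = 25.2982
L = r1·wrap1 + r2·wrap2 + 2·C·cosβ = 4·2.6759 + 10·3.6073 + 2·25.2982 = 97.3732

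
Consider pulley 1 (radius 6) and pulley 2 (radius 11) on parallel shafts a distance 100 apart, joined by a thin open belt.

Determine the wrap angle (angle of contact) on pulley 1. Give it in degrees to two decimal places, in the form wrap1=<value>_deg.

open belt: β = asin((r2−r1)/C) = asin(5/100) = 2.8660°
wrap1 = π − 2β = 174.2680°
wrap2 = π + 2β = 185.7320°

wrap1=174.27_deg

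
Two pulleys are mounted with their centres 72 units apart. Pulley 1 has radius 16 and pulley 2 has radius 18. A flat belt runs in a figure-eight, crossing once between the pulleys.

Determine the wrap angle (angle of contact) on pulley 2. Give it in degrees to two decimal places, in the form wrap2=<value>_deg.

crossed belt: β = asin((r1+r2)/C) = asin(34/72) = 28.1786°
wrap1 = wrap2 = π + 2β = 236.3573°

wrap2=236.36_deg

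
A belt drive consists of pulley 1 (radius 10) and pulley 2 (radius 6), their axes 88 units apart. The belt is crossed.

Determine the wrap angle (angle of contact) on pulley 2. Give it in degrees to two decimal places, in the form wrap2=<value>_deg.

crossed belt: β = asin((r1+r2)/C) = asin(16/88) = 10.4757°
wrap1 = wrap2 = π + 2β = 200.9514°

wrap2=200.95_deg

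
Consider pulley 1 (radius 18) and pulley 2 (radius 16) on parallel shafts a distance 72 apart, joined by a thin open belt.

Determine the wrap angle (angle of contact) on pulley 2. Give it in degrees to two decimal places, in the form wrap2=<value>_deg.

wrap2=176.82_deg

open belt: β = asin((r2−r1)/C) = asin(-2/72) = -1.5918°
wrap1 = π − 2β = 183.1835°
wrap2 = π + 2β = 176.8165°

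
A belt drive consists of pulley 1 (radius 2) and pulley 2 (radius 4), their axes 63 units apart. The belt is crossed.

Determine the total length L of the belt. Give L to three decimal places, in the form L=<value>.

crossed belt: β = asin((r1+r2)/C) = asin(6/63) = 5.4650°
wrap1 = wrap2 = π + 2β = 190.9300°
tangent length = C·cosβ = 62.7136
L = (r1+r2)·wrap + 2·C·cosβ = 6·3.3324 + 2·62.7136 = 145.4214

L=145.421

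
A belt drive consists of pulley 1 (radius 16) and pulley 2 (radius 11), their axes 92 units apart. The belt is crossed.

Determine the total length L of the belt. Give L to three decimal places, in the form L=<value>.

crossed belt: β = asin((r1+r2)/C) = asin(27/92) = 17.0663°
wrap1 = wrap2 = π + 2β = 214.1326°
tangent length = C·cosβ = 87.9488
L = (r1+r2)·wrap + 2·C·cosβ = 27·3.7373 + 2·87.9488 = 276.8053

L=276.805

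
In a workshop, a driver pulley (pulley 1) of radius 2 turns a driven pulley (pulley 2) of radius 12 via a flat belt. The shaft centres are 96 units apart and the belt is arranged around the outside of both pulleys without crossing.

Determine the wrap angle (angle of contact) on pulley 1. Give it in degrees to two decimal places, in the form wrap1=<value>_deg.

wrap1=168.04_deg

open belt: β = asin((r2−r1)/C) = asin(10/96) = 5.9792°
wrap1 = π − 2β = 168.0417°
wrap2 = π + 2β = 191.9583°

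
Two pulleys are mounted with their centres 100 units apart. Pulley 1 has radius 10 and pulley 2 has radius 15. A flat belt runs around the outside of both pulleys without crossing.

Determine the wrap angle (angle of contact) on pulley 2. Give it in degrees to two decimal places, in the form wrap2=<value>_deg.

wrap2=185.73_deg

open belt: β = asin((r2−r1)/C) = asin(5/100) = 2.8660°
wrap1 = π − 2β = 174.2680°
wrap2 = π + 2β = 185.7320°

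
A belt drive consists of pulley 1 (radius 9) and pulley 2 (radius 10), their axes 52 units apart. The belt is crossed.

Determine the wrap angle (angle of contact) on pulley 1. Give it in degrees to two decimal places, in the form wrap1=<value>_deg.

wrap1=222.86_deg

crossed belt: β = asin((r1+r2)/C) = asin(19/52) = 21.4313°
wrap1 = wrap2 = π + 2β = 222.8625°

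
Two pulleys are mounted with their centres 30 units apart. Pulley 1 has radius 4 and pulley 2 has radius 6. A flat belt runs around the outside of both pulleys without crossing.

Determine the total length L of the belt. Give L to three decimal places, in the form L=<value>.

L=91.549

open belt: β = asin((r2−r1)/C) = asin(2/30) = 3.8226°
wrap1 = π − 2β = 172.3549°
wrap2 = π + 2β = 187.6451°
tangent length = C·cosβ = 29.9333
L = r1·wrap1 + r2·wrap2 + 2·C·cosβ = 4·3.0082 + 6·3.2750 + 2·29.9333 = 91.5493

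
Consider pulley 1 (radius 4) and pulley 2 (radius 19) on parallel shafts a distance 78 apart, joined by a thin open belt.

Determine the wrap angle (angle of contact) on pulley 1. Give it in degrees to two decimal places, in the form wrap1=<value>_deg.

open belt: β = asin((r2−r1)/C) = asin(15/78) = 11.0875°
wrap1 = π − 2β = 157.8250°
wrap2 = π + 2β = 202.1750°

wrap1=157.83_deg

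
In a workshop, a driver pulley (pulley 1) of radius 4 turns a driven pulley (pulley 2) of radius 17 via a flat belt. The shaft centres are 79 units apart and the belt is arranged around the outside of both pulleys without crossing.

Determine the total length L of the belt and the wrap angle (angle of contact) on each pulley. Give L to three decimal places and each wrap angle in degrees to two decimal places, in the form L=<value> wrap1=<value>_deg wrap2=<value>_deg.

L=226.118 wrap1=161.06_deg wrap2=198.94_deg

open belt: β = asin((r2−r1)/C) = asin(13/79) = 9.4715°
wrap1 = π − 2β = 161.0570°
wrap2 = π + 2β = 198.9430°
tangent length = C·cosβ = 77.9230
L = r1·wrap1 + r2·wrap2 + 2·C·cosβ = 4·2.8110 + 17·3.4722 + 2·77.9230 = 226.1176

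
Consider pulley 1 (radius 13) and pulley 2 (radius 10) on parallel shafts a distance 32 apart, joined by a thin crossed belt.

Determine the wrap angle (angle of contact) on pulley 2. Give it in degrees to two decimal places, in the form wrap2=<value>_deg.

crossed belt: β = asin((r1+r2)/C) = asin(23/32) = 45.9514°
wrap1 = wrap2 = π + 2β = 271.9027°

wrap2=271.90_deg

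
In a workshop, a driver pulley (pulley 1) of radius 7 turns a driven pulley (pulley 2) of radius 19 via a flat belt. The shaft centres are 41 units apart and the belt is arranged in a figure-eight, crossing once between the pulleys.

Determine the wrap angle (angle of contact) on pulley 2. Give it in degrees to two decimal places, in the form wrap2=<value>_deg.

wrap2=258.71_deg

crossed belt: β = asin((r1+r2)/C) = asin(26/41) = 39.3567°
wrap1 = wrap2 = π + 2β = 258.7134°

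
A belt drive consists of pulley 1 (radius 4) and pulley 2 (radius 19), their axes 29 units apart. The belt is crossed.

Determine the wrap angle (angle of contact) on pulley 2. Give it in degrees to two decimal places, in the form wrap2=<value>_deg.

crossed belt: β = asin((r1+r2)/C) = asin(23/29) = 52.4765°
wrap1 = wrap2 = π + 2β = 284.9530°

wrap2=284.95_deg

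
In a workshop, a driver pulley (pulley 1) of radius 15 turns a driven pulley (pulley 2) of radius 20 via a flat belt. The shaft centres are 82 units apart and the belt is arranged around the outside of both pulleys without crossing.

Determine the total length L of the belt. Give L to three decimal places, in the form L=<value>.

open belt: β = asin((r2−r1)/C) = asin(5/82) = 3.4958°
wrap1 = π − 2β = 173.0084°
wrap2 = π + 2β = 186.9916°
tangent length = C·cosβ = 81.8474
L = r1·wrap1 + r2·wrap2 + 2·C·cosβ = 15·3.0196 + 20·3.2636 + 2·81.8474 = 274.2607

L=274.261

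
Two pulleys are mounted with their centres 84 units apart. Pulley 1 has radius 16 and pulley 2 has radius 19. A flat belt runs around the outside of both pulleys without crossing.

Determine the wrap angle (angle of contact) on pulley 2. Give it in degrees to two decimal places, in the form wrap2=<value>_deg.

wrap2=184.09_deg

open belt: β = asin((r2−r1)/C) = asin(3/84) = 2.0467°
wrap1 = π − 2β = 175.9066°
wrap2 = π + 2β = 184.0934°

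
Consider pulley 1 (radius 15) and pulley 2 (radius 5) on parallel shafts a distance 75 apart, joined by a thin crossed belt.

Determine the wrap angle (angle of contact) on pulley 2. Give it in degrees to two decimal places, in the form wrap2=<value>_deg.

crossed belt: β = asin((r1+r2)/C) = asin(20/75) = 15.4660°
wrap1 = wrap2 = π + 2β = 210.9320°

wrap2=210.93_deg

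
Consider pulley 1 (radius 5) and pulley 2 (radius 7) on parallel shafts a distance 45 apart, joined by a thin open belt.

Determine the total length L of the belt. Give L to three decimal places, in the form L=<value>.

L=127.788

open belt: β = asin((r2−r1)/C) = asin(2/45) = 2.5473°
wrap1 = π − 2β = 174.9054°
wrap2 = π + 2β = 185.0946°
tangent length = C·cosβ = 44.9555
L = r1·wrap1 + r2·wrap2 + 2·C·cosβ = 5·3.0527 + 7·3.2305 + 2·44.9555 = 127.7880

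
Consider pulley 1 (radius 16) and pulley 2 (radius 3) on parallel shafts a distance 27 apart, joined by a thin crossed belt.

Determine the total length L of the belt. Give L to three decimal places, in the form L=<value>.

crossed belt: β = asin((r1+r2)/C) = asin(19/27) = 44.7249°
wrap1 = wrap2 = π + 2β = 269.4498°
tangent length = C·cosβ = 19.1833
L = (r1+r2)·wrap + 2·C·cosβ = 19·4.7028 + 2·19.1833 = 127.7196

L=127.720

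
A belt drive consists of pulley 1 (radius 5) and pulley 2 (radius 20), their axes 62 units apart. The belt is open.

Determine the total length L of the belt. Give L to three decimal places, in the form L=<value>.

open belt: β = asin((r2−r1)/C) = asin(15/62) = 14.0008°
wrap1 = π − 2β = 151.9984°
wrap2 = π + 2β = 208.0016°
tangent length = C·cosβ = 60.1581
L = r1·wrap1 + r2·wrap2 + 2·C·cosβ = 5·2.6529 + 20·3.6303 + 2·60.1581 = 206.1869

L=206.187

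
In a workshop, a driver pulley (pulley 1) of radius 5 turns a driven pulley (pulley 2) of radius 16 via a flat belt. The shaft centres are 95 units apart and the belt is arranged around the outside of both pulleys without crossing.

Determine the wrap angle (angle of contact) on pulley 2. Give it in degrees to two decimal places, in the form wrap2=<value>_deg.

wrap2=193.30_deg

open belt: β = asin((r2−r1)/C) = asin(11/95) = 6.6492°
wrap1 = π − 2β = 166.7017°
wrap2 = π + 2β = 193.2983°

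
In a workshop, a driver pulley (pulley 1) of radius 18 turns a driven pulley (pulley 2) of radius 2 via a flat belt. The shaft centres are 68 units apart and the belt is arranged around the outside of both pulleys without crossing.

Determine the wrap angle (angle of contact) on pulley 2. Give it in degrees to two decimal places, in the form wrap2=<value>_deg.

open belt: β = asin((r2−r1)/C) = asin(-16/68) = -13.6090°
wrap1 = π − 2β = 207.2179°
wrap2 = π + 2β = 152.7821°

wrap2=152.78_deg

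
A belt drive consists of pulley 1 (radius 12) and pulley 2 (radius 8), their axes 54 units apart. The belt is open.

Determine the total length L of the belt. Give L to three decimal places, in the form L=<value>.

L=171.128

open belt: β = asin((r2−r1)/C) = asin(-4/54) = -4.2480°
wrap1 = π − 2β = 188.4960°
wrap2 = π + 2β = 171.5040°
tangent length = C·cosβ = 53.8516
L = r1·wrap1 + r2·wrap2 + 2·C·cosβ = 12·3.2899 + 8·2.9933 + 2·53.8516 = 171.1283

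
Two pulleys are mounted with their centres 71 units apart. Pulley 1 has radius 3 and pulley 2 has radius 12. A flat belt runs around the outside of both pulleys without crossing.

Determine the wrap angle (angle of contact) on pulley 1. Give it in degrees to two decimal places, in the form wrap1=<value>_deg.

wrap1=165.44_deg

open belt: β = asin((r2−r1)/C) = asin(9/71) = 7.2824°
wrap1 = π − 2β = 165.4351°
wrap2 = π + 2β = 194.5649°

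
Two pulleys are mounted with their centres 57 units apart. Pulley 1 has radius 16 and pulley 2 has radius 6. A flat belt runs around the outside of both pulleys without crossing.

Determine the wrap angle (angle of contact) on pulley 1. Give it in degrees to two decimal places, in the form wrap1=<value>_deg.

wrap1=200.21_deg

open belt: β = asin((r2−r1)/C) = asin(-10/57) = -10.1042°
wrap1 = π − 2β = 200.2084°
wrap2 = π + 2β = 159.7916°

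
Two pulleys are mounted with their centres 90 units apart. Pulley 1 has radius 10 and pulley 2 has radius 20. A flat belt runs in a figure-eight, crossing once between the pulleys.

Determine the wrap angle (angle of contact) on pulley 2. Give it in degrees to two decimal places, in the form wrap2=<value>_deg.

wrap2=218.94_deg

crossed belt: β = asin((r1+r2)/C) = asin(30/90) = 19.4712°
wrap1 = wrap2 = π + 2β = 218.9424°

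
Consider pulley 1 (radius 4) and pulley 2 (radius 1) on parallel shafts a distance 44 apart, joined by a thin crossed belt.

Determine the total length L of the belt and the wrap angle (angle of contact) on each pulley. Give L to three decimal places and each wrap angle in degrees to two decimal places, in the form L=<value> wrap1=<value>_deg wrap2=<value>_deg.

L=104.277 wrap1=193.05_deg wrap2=193.05_deg

crossed belt: β = asin((r1+r2)/C) = asin(5/44) = 6.5250°
wrap1 = wrap2 = π + 2β = 193.0500°
tangent length = C·cosβ = 43.7150
L = (r1+r2)·wrap + 2·C·cosβ = 5·3.3694 + 2·43.7150 = 104.2768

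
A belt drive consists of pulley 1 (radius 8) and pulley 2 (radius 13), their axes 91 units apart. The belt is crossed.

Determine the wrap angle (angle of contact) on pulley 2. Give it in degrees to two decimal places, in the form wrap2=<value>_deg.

crossed belt: β = asin((r1+r2)/C) = asin(21/91) = 13.3424°
wrap1 = wrap2 = π + 2β = 206.6847°

wrap2=206.68_deg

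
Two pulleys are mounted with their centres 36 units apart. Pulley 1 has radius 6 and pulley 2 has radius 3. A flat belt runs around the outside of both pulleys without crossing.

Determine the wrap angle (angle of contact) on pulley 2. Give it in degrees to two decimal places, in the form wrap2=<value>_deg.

open belt: β = asin((r2−r1)/C) = asin(-3/36) = -4.7802°
wrap1 = π − 2β = 189.5604°
wrap2 = π + 2β = 170.4396°

wrap2=170.44_deg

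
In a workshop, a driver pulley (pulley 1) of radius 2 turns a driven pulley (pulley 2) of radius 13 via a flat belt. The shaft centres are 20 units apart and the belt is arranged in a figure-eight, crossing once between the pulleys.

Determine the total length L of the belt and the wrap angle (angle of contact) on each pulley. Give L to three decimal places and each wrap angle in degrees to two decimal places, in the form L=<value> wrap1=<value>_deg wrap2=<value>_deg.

L=99.023 wrap1=277.18_deg wrap2=277.18_deg

crossed belt: β = asin((r1+r2)/C) = asin(15/20) = 48.5904°
wrap1 = wrap2 = π + 2β = 277.1808°
tangent length = C·cosβ = 13.2288
L = (r1+r2)·wrap + 2·C·cosβ = 15·4.8377 + 2·13.2288 = 99.0233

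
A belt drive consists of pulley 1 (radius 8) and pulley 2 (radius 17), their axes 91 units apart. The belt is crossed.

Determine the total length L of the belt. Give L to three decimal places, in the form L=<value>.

L=267.452

crossed belt: β = asin((r1+r2)/C) = asin(25/91) = 15.9456°
wrap1 = wrap2 = π + 2β = 211.8913°
tangent length = C·cosβ = 87.4986
L = (r1+r2)·wrap + 2·C·cosβ = 25·3.6982 + 2·87.4986 = 267.4522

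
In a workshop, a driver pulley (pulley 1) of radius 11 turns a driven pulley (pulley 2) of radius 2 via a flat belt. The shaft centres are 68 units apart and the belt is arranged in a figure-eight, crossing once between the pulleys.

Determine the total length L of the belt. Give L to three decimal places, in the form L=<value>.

L=179.334

crossed belt: β = asin((r1+r2)/C) = asin(13/68) = 11.0214°
wrap1 = wrap2 = π + 2β = 202.0429°
tangent length = C·cosβ = 66.7458
L = (r1+r2)·wrap + 2·C·cosβ = 13·3.5263 + 2·66.7458 = 179.3337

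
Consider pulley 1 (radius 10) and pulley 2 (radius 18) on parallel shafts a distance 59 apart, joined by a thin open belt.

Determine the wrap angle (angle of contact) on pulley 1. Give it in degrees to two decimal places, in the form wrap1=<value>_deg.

wrap1=164.41_deg

open belt: β = asin((r2−r1)/C) = asin(8/59) = 7.7929°
wrap1 = π − 2β = 164.4142°
wrap2 = π + 2β = 195.5858°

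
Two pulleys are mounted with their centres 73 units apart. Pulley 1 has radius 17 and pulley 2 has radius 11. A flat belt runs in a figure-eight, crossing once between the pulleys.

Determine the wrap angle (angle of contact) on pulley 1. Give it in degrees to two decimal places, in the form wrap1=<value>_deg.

wrap1=225.11_deg

crossed belt: β = asin((r1+r2)/C) = asin(28/73) = 22.5545°
wrap1 = wrap2 = π + 2β = 225.1089°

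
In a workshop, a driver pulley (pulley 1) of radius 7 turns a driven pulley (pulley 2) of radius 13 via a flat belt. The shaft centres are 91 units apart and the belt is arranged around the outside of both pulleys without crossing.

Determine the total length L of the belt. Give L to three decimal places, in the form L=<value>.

open belt: β = asin((r2−r1)/C) = asin(6/91) = 3.7805°
wrap1 = π − 2β = 172.4390°
wrap2 = π + 2β = 187.5610°
tangent length = C·cosβ = 90.8020
L = r1·wrap1 + r2·wrap2 + 2·C·cosβ = 7·3.0096 + 13·3.2736 + 2·90.8020 = 245.2276

L=245.228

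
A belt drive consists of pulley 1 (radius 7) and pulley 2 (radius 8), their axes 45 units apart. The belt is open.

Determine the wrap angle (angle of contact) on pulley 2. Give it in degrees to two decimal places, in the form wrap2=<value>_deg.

wrap2=182.55_deg

open belt: β = asin((r2−r1)/C) = asin(1/45) = 1.2733°
wrap1 = π − 2β = 177.4533°
wrap2 = π + 2β = 182.5467°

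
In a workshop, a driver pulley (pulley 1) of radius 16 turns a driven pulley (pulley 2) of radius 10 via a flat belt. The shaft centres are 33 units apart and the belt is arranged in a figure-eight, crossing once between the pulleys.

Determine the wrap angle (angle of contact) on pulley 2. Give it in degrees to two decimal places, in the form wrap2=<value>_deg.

wrap2=283.98_deg

crossed belt: β = asin((r1+r2)/C) = asin(26/33) = 51.9877°
wrap1 = wrap2 = π + 2β = 283.9754°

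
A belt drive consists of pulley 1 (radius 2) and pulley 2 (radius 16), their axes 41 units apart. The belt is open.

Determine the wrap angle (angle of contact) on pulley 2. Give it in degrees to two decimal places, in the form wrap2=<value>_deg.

open belt: β = asin((r2−r1)/C) = asin(14/41) = 19.9661°
wrap1 = π − 2β = 140.0679°
wrap2 = π + 2β = 219.9321°

wrap2=219.93_deg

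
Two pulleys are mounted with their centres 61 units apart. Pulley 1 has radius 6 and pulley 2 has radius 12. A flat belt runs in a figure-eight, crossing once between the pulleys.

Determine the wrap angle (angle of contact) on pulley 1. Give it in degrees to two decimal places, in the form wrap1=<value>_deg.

crossed belt: β = asin((r1+r2)/C) = asin(18/61) = 17.1625°
wrap1 = wrap2 = π + 2β = 214.3249°

wrap1=214.32_deg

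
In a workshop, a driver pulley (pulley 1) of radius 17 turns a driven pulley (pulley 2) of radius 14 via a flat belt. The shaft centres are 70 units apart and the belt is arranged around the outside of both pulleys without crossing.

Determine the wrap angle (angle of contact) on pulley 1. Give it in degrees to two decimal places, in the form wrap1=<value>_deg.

wrap1=184.91_deg

open belt: β = asin((r2−r1)/C) = asin(-3/70) = -2.4563°
wrap1 = π − 2β = 184.9126°
wrap2 = π + 2β = 175.0874°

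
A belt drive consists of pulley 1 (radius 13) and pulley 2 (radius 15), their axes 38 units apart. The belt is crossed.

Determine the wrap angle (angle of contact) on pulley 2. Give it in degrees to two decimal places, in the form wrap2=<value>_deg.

crossed belt: β = asin((r1+r2)/C) = asin(28/38) = 47.4631°
wrap1 = wrap2 = π + 2β = 274.9262°

wrap2=274.93_deg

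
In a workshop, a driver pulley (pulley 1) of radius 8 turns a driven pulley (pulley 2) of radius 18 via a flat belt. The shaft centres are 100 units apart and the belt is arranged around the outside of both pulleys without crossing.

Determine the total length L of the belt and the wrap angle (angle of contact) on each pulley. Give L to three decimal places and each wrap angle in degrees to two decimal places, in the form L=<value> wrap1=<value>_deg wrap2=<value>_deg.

open belt: β = asin((r2−r1)/C) = asin(10/100) = 5.7392°
wrap1 = π − 2β = 168.5217°
wrap2 = π + 2β = 191.4783°
tangent length = C·cosβ = 99.4987
L = r1·wrap1 + r2·wrap2 + 2·C·cosβ = 8·2.9413 + 18·3.3419 + 2·99.4987 = 282.6822

L=282.682 wrap1=168.52_deg wrap2=191.48_deg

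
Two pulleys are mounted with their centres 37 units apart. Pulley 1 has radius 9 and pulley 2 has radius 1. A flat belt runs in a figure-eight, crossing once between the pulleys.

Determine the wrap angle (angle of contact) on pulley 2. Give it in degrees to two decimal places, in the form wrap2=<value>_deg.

wrap2=211.36_deg

crossed belt: β = asin((r1+r2)/C) = asin(10/37) = 15.6804°
wrap1 = wrap2 = π + 2β = 211.3607°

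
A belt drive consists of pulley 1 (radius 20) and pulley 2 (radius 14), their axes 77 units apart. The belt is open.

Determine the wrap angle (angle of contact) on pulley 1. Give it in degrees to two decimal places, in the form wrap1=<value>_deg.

wrap1=188.94_deg

open belt: β = asin((r2−r1)/C) = asin(-6/77) = -4.4691°
wrap1 = π − 2β = 188.9383°
wrap2 = π + 2β = 171.0617°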